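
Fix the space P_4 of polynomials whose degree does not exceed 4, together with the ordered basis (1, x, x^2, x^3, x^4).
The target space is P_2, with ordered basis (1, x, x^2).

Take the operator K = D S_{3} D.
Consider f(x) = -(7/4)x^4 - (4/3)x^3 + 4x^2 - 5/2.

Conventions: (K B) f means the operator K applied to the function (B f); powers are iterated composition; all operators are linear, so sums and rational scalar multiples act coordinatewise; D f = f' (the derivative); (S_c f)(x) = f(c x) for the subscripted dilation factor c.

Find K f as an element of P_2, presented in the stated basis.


D f = -7x^3 - 4x^2 + 8x
S_{3} D f = -189x^3 - 36x^2 + 24x
D S_{3} D f = -567x^2 - 72x + 24

the image equals g(x) = -567x^2 - 72x + 24


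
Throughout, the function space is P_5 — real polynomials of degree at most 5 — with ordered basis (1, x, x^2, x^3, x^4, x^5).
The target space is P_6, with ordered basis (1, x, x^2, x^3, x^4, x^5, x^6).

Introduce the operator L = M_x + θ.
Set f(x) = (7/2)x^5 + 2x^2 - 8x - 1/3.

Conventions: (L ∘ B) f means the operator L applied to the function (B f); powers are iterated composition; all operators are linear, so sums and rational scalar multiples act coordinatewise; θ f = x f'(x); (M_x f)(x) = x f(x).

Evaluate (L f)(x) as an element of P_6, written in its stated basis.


M_x f = (7/2)x^6 + 2x^3 - 8x^2 - (1/3)x
θ f = (35/2)x^5 + 4x^2 - 8x
(M_x + θ) f = (7/2)x^6 + (35/2)x^5 + 2x^3 - 4x^2 - (25/3)x

g(x) = (7/2)x^6 + (35/2)x^5 + 2x^3 - 4x^2 - (25/3)x


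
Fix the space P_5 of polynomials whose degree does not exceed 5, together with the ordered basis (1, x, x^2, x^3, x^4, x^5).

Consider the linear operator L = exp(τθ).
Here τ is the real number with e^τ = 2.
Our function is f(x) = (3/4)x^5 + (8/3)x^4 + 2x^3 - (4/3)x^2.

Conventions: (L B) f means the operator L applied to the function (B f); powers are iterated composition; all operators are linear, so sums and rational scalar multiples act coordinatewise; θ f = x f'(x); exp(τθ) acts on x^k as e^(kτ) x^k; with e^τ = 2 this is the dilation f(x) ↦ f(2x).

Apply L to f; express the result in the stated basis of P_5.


exp(τθ) x^k = e^(kτ) x^k; with e^τ = 2 this sends x^k to 2^k x^k
x^2 ↦ 4 x^2
x^3 ↦ 8 x^3
x^4 ↦ 16 x^4
x^5 ↦ 32 x^5
applying this coordinatewise to f: exp(τθ) f = 24x^5 + (128/3)x^4 + 16x^3 - (16/3)x^2

the result is g(x) = 24x^5 + (128/3)x^4 + 16x^3 - (16/3)x^2


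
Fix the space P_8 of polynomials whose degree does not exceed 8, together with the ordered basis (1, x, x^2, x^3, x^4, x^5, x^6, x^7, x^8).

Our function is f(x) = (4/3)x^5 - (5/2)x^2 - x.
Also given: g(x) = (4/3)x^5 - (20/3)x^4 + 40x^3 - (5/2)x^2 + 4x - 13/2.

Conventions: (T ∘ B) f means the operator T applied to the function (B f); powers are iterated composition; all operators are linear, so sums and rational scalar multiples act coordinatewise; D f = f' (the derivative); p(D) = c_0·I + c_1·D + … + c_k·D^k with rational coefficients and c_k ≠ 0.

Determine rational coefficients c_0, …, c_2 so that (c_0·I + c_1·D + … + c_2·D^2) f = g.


D^0 f = (4/3)x^5 - (5/2)x^2 - x
D^1 f = (20/3)x^4 - 5x - 1
D^2 f = (80/3)x^3 - 5
matching coefficients of g against c_0 f + c_1 Df + … from the top degree down determines the c_i
solution: c_0 = 1, c_1 = -1, c_2 = 3/2

p(D) = I − D + (3/2)·D^2, i.e. c_0 = 1, c_1 = -1, c_2 = 3/2


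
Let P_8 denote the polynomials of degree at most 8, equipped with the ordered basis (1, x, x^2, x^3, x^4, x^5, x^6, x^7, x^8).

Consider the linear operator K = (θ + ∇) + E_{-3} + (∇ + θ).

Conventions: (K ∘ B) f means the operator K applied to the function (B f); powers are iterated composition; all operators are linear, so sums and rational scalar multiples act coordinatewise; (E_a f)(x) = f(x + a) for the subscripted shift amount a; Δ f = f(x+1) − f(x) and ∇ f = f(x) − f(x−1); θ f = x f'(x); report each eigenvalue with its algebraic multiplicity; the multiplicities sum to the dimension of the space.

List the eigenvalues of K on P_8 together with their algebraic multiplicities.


λ = 1 (multiplicity 1), λ = 3 (multiplicity 1), λ = 5 (multiplicity 1), λ = 7 (multiplicity 1), λ = 9 (multiplicity 1), λ = 11 (multiplicity 1), λ = 13 (multiplicity 1), λ = 15 (multiplicity 1), λ = 17 (multiplicity 1)

image of 1: 1
image of x: 3x - 1
image of x^2: 5x^2 - 2x + 7
image of x^3: 7x^3 - 3x^2 + 21x - 25
image of x^4: 9x^4 - 4x^3 + 42x^2 - 100x + 79
image of x^5: 11x^5 - 5x^4 + 70x^3 - 250x^2 + 395x - 241
image of x^6: 13x^6 - 6x^5 + 105x^4 - 500x^3 + 1185x^2 - 1446x + 727
image of x^7: 15x^7 - 7x^6 + 147x^5 - 875x^4 + 2765x^3 - 5061x^2 + 5089x - 2185
image of x^8: 17x^8 - 8x^7 + 196x^6 - 1400x^5 + 5530x^4 - 13496x^3 + 20356x^2 - 17480x + 6559
the matrix is upper triangular; its diagonal is (1, 3, 5, 7, 9, 11, 13, 15, 17)
for a triangular matrix the eigenvalues are the diagonal entries, with algebraic multiplicity their repetition count


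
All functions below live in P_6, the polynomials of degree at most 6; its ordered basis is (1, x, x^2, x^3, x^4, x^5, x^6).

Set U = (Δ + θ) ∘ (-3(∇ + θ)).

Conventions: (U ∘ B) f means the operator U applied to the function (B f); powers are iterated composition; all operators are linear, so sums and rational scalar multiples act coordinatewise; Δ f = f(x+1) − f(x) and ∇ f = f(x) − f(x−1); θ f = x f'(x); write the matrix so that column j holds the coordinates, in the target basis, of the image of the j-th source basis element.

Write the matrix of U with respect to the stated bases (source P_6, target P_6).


image of 1: 0
image of x: -3x - 3
image of x^2: -12x^2 - 18x - 12
image of x^3: -27x^3 - 45x^2 - 36x - 9
image of x^4: -48x^4 - 84x^3 - 72x^2 - 60x - 18
image of x^5: -75x^5 - 135x^4 - 120x^3 - 210x^2 - 90x - 15
image of x^6: -108x^6 - 198x^5 - 180x^4 - 540x^3 - 270x^2 - 126x - 24
each image's coordinates form column j of the matrix

the matrix is [[0, -3, -12, -9, -18, -15, -24]; [0, -3, -18, -36, -60, -90, -126]; [0, 0, -12, -45, -72, -210, -270]; [0, 0, 0, -27, -84, -120, -540]; [0, 0, 0, 0, -48, -135, -180]; [0, 0, 0, 0, 0, -75, -198]; [0, 0, 0, 0, 0, 0, -108]] (rows listed top to bottom)


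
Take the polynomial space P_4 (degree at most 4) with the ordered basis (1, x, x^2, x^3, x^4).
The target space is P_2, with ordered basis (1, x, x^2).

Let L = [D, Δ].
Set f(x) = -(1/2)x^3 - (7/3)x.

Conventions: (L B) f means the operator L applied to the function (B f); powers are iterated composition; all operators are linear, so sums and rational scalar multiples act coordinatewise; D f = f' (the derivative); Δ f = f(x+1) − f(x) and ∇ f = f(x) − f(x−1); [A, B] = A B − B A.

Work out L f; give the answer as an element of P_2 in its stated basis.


the image equals g(x) = 0

Δ f = -(3/2)x^2 - (3/2)x - 17/6
D Δ f = -3x - 3/2
D f = -(3/2)x^2 - 7/3
Δ D f = -3x - 3/2
[D, Δ] f = 0


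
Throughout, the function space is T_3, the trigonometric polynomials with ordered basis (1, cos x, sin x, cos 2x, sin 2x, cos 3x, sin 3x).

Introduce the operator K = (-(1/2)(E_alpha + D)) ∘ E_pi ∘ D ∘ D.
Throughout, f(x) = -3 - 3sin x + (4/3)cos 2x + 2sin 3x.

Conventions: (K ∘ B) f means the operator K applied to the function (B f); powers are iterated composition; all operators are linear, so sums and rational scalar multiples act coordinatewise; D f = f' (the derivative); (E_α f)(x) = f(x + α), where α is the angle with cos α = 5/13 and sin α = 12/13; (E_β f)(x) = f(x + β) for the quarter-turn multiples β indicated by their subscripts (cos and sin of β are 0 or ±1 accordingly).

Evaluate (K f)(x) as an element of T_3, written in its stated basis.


D f = -3cos x - (8/3)sin 2x + 6cos 3x
D D f = 3sin x - (16/3)cos 2x - 18sin 3x
E_pi D D f = -3sin x - (16/3)cos 2x + 18sin 3x
E_alpha (E_pi ∘ D ∘ D) f = -(36/13)cos x - (15/13)sin x + (1904/507)cos 2x + (640/169)sin 2x - (14904/2197)cos 3x - (36630/2197)sin 3x
D (E_pi ∘ D ∘ D) f = -3cos x + (32/3)sin 2x + 54cos 3x
(E_alpha + D) (E_pi ∘ D ∘ D) f = -(75/13)cos x - (15/13)sin x + (1904/507)cos 2x + (7328/507)sin 2x + (103734/2197)cos 3x - (36630/2197)sin 3x
(-(1/2)(E_alpha + D)) (E_pi ∘ D ∘ D) f = (75/26)cos x + (15/26)sin x - (952/507)cos 2x - (3664/507)sin 2x - (51867/2197)cos 3x + (18315/2197)sin 3x

the result is g(x) = (75/26)cos x + (15/26)sin x - (952/507)cos 2x - (3664/507)sin 2x - (51867/2197)cos 3x + (18315/2197)sin 3x


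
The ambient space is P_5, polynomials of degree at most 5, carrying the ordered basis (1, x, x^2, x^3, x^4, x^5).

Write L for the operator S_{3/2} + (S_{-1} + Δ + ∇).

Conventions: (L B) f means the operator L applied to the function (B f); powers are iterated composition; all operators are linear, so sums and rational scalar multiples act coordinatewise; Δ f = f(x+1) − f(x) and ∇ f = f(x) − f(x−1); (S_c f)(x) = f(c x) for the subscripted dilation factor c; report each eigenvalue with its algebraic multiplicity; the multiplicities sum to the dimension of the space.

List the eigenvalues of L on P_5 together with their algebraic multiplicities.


image of 1: 2
image of x: (1/2)x + 2
image of x^2: (13/4)x^2 + 4x
image of x^3: (19/8)x^3 + 6x^2 + 2
image of x^4: (97/16)x^4 + 8x^3 + 8x
image of x^5: (211/32)x^5 + 10x^4 + 20x^2 + 2
the matrix is upper triangular; its diagonal is (2, 1/2, 13/4, 19/8, 97/16, 211/32)
for a triangular matrix the eigenvalues are the diagonal entries, with algebraic multiplicity their repetition count

λ = 1/2 (multiplicity 1), λ = 2 (multiplicity 1), λ = 19/8 (multiplicity 1), λ = 13/4 (multiplicity 1), λ = 97/16 (multiplicity 1), λ = 211/32 (multiplicity 1)


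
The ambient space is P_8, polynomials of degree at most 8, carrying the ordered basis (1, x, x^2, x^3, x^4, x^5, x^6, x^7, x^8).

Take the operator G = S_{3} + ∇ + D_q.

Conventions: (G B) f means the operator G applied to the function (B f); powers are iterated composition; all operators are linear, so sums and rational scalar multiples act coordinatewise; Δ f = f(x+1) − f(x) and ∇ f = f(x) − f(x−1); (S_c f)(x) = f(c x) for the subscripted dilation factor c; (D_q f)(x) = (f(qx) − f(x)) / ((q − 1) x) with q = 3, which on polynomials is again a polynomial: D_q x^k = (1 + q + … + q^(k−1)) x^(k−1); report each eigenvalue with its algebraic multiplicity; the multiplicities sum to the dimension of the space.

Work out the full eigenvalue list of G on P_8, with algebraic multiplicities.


λ = 1 (multiplicity 1), λ = 3 (multiplicity 1), λ = 9 (multiplicity 1), λ = 27 (multiplicity 1), λ = 81 (multiplicity 1), λ = 243 (multiplicity 1), λ = 729 (multiplicity 1), λ = 2187 (multiplicity 1), λ = 6561 (multiplicity 1)

image of 1: 1
image of x: 3x + 2
image of x^2: 9x^2 + 6x - 1
image of x^3: 27x^3 + 16x^2 - 3x + 1
image of x^4: 81x^4 + 44x^3 - 6x^2 + 4x - 1
image of x^5: 243x^5 + 126x^4 - 10x^3 + 10x^2 - 5x + 1
image of x^6: 729x^6 + 370x^5 - 15x^4 + 20x^3 - 15x^2 + 6x - 1
image of x^7: 2187x^7 + 1100x^6 - 21x^5 + 35x^4 - 35x^3 + 21x^2 - 7x + 1
image of x^8: 6561x^8 + 3288x^7 - 28x^6 + 56x^5 - 70x^4 + 56x^3 - 28x^2 + 8x - 1
the matrix is upper triangular; its diagonal is (1, 3, 9, 27, 81, 243, 729, 2187, 6561)
for a triangular matrix the eigenvalues are the diagonal entries, with algebraic multiplicity their repetition count


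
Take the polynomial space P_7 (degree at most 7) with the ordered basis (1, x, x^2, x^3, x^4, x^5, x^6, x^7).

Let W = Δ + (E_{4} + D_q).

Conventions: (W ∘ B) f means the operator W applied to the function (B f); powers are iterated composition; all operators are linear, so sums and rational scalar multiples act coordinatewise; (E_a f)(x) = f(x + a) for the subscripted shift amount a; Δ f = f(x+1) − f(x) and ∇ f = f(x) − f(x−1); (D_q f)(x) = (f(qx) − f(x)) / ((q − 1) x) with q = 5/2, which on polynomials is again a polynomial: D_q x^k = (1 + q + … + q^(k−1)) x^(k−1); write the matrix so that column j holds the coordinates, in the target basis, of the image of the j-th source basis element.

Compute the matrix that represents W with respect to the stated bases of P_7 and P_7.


image of 1: 1
image of x: x + 6
image of x^2: x^2 + (27/2)x + 17
image of x^3: x^3 + (99/4)x^2 + 51x + 65
image of x^4: x^4 + (363/8)x^3 + 102x^2 + 260x + 257
image of x^5: x^5 + (1431/16)x^4 + 170x^3 + 650x^2 + 1285x + 1025
image of x^6: x^6 + (6147/32)x^5 + 255x^4 + 1300x^3 + 3855x^2 + 6150x + 4097
image of x^7: x^7 + (28239/64)x^6 + 357x^5 + 2275x^4 + 8995x^3 + 21525x^2 + 28679x + 16385
each image's coordinates form column j of the matrix

the matrix is [[1, 6, 17, 65, 257, 1025, 4097, 16385]; [0, 1, 27/2, 51, 260, 1285, 6150, 28679]; [0, 0, 1, 99/4, 102, 650, 3855, 21525]; [0, 0, 0, 1, 363/8, 170, 1300, 8995]; [0, 0, 0, 0, 1, 1431/16, 255, 2275]; [0, 0, 0, 0, 0, 1, 6147/32, 357]; [0, 0, 0, 0, 0, 0, 1, 28239/64]; [0, 0, 0, 0, 0, 0, 0, 1]] (rows listed top to bottom)


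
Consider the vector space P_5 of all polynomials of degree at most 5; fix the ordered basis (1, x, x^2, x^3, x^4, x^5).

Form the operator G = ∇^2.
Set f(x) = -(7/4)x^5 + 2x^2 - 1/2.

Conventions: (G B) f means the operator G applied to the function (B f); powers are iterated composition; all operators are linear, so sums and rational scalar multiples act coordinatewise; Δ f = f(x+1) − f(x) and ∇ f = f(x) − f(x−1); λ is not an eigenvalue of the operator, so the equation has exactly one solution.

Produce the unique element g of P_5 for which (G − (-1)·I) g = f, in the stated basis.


write g with unknown coordinates in the stated basis and equate coefficients in (G − (-1)·I) g = f
solving from the highest basis element down gives g = -(7/4)x^5 + 35x^3 - 103x^2 - (175/2)x + 363
check: G g = -35x^3 + 105x^2 + (175/2)x - 727/2
so G g − (-1)·g = -(7/4)x^5 + 2x^2 - 1/2 = f ✓

g(x) = -(7/4)x^5 + 35x^3 - 103x^2 - (175/2)x + 363


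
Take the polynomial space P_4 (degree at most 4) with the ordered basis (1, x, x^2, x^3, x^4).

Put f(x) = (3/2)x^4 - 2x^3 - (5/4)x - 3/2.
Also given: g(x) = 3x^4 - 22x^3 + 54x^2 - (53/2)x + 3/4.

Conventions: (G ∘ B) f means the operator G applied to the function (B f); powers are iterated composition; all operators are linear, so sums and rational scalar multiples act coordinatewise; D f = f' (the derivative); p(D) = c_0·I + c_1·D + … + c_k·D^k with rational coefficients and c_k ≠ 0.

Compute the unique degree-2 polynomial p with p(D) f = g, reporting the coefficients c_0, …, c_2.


D^0 f = (3/2)x^4 - 2x^3 - (5/4)x - 3/2
D^1 f = 6x^3 - 6x^2 - 5/4
D^2 f = 18x^2 - 12x
matching coefficients of g against c_0 f + c_1 Df + … from the top degree down determines the c_i
solution: c_0 = 2, c_1 = -3, c_2 = 2

p(D) = 2·I − 3·D + 2·D^2, i.e. c_0 = 2, c_1 = -3, c_2 = 2


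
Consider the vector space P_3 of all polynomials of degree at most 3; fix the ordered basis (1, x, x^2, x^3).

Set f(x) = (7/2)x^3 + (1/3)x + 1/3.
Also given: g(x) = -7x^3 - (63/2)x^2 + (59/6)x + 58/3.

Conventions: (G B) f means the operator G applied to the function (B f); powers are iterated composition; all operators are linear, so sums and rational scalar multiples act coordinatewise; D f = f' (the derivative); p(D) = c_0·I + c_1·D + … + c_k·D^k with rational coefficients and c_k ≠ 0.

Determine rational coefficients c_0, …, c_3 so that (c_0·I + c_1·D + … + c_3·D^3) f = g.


c_0 = -2, c_1 = -3, c_2 = 1/2, c_3 = 1

D^0 f = (7/2)x^3 + (1/3)x + 1/3
D^1 f = (21/2)x^2 + 1/3
D^2 f = 21x
D^3 f = 21
matching coefficients of g against c_0 f + c_1 Df + … from the top degree down determines the c_i
solution: c_0 = -2, c_1 = -3, c_2 = 1/2, c_3 = 1


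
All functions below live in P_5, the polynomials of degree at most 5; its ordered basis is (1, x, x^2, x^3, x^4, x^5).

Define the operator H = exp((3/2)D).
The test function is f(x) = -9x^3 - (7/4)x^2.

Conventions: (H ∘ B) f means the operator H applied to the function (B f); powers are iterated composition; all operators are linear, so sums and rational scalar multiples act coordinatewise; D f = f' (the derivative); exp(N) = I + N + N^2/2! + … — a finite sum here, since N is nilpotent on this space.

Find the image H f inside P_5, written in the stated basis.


the result is g(x) = -9x^3 - (169/4)x^2 - 66x - 549/16

order-1 term: -(81/2)x^2 - (21/4)x
order-2 term: -(243/4)x - 63/16
order-3 term: -243/8
the series for exp((3/2)D) f terminates at order 3
exp((3/2)D) f = -9x^3 - (169/4)x^2 - 66x - 549/16


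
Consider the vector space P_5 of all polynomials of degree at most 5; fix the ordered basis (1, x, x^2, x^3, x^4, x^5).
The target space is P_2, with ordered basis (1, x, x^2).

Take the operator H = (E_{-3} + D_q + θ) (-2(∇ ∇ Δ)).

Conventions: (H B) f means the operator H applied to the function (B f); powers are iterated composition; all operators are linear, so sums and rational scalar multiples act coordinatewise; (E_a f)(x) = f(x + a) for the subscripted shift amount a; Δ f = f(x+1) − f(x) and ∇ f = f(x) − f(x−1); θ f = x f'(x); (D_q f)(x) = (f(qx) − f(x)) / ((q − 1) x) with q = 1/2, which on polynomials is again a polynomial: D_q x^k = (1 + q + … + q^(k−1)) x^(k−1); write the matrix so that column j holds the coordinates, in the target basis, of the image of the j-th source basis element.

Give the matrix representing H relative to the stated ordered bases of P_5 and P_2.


the matrix is [[0, 0, 0, -12, 120, -1380]; [0, 0, 0, 0, -96, 780]; [0, 0, 0, 0, 0, -360]] (rows listed top to bottom)

image of 1: 0
image of x: 0
image of x^2: 0
image of x^3: -12
image of x^4: -96x + 120
image of x^5: -360x^2 + 780x - 1380
each image's coordinates form column j of the matrix


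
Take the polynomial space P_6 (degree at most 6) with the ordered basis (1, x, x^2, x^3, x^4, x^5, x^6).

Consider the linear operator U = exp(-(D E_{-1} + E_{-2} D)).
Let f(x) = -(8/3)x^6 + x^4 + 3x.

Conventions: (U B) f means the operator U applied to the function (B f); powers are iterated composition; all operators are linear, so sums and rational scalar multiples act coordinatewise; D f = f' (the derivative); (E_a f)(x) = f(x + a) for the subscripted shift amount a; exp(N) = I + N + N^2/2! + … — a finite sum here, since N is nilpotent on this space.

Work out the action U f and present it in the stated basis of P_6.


order-1 term: 32x^5 - 240x^4 + 792x^3 - 1404x^2 + 1300x - 498
order-2 term: -160x^4 + 1920x^3 - 9096x^2 + 20016x - 17132
order-3 term: (1280/3)x^3 - 5760x^2 + 26848x - 43056
order-4 term: -640x^2 + 7680x - 23664
order-5 term: 512x - 3840
order-6 term: -512/3
the series for exp(-(D E_{-1} + E_{-2} D)) f terminates at order 6
exp(-(D E_{-1} + E_{-2} D)) f = -(8/3)x^6 + 32x^5 - 399x^4 + (9416/3)x^3 - 16900x^2 + 56359x - 265082/3

g(x) = -(8/3)x^6 + 32x^5 - 399x^4 + (9416/3)x^3 - 16900x^2 + 56359x - 265082/3


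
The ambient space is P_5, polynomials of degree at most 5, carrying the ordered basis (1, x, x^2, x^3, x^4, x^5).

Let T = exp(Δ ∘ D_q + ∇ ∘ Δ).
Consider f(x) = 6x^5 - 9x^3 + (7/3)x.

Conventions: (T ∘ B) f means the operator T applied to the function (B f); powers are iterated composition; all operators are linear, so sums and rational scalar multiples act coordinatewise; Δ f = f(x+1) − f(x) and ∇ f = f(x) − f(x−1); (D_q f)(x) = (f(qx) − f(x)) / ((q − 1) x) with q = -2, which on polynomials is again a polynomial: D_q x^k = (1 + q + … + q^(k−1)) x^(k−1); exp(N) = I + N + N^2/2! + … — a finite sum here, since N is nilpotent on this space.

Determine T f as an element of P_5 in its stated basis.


the result is g(x) = 6x^5 + 375x^3 + 396x^2 + (7567/3)x + 813

order-1 term: 384x^3 + 396x^2 + 216x + 39
order-2 term: 2304x + 774
the series for exp(Δ ∘ D_q + ∇ ∘ Δ) f terminates at order 2
exp(Δ ∘ D_q + ∇ ∘ Δ) f = 6x^5 + 375x^3 + 396x^2 + (7567/3)x + 813


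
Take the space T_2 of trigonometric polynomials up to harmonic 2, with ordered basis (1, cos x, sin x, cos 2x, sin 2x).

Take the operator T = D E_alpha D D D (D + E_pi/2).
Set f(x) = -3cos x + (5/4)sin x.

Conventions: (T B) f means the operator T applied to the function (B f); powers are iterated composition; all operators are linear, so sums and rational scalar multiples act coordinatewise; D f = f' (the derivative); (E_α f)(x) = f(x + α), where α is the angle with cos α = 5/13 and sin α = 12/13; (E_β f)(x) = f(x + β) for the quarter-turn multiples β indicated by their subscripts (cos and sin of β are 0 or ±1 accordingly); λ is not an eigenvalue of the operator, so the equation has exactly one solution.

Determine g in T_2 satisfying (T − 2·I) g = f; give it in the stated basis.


g(x) = (11/16)cos x - (37/80)sin x

write g with unknown coordinates in the stated basis and equate coefficients in (T − 2·I) g = f
solving from the highest basis element down gives g = (11/16)cos x - (37/80)sin x
check: T g = -(13/8)cos x + (13/40)sin x
so T g − 2·g = -3cos x + (5/4)sin x = f ✓


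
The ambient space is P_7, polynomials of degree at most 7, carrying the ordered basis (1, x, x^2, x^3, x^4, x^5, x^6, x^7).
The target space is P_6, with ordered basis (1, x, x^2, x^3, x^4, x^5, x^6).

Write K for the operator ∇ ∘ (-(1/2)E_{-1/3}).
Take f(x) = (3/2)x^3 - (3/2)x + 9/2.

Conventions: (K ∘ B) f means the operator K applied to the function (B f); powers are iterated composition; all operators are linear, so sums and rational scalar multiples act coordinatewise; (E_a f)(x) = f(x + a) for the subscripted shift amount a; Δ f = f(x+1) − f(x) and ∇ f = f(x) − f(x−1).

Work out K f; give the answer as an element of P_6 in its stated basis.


E_{-1/3} f = (3/2)x^3 - (3/2)x^2 - x + 89/18
(-(1/2)E_{-1/3}) f = -(3/4)x^3 + (3/4)x^2 + (1/2)x - 89/36
∇ (-(1/2)E_{-1/3}) f = -(9/4)x^2 + (15/4)x - 1

the image equals g(x) = -(9/4)x^2 + (15/4)x - 1


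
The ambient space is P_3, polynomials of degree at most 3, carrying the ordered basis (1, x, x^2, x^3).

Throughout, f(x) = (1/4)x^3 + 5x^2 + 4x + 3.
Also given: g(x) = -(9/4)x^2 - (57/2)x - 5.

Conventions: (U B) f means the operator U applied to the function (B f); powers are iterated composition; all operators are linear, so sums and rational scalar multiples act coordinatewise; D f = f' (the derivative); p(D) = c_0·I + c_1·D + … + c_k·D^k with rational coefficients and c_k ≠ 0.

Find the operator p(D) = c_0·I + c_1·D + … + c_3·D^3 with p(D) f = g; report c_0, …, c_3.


c_0 = 0, c_1 = -3, c_2 = 1, c_3 = -2

D^0 f = (1/4)x^3 + 5x^2 + 4x + 3
D^1 f = (3/4)x^2 + 10x + 4
D^2 f = (3/2)x + 10
D^3 f = 3/2
matching coefficients of g against c_0 f + c_1 Df + … from the top degree down determines the c_i
solution: c_0 = 0, c_1 = -3, c_2 = 1, c_3 = -2


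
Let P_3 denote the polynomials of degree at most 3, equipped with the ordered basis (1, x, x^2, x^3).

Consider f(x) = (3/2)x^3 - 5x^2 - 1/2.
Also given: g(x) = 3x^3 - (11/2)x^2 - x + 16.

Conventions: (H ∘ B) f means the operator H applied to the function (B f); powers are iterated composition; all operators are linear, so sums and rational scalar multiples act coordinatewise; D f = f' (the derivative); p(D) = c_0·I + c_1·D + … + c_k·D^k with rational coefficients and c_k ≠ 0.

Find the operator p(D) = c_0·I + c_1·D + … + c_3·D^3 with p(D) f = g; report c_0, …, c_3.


c_0 = 2, c_1 = 1, c_2 = 1, c_3 = 3

D^0 f = (3/2)x^3 - 5x^2 - 1/2
D^1 f = (9/2)x^2 - 10x
D^2 f = 9x - 10
D^3 f = 9
matching coefficients of g against c_0 f + c_1 Df + … from the top degree down determines the c_i
solution: c_0 = 2, c_1 = 1, c_2 = 1, c_3 = 3


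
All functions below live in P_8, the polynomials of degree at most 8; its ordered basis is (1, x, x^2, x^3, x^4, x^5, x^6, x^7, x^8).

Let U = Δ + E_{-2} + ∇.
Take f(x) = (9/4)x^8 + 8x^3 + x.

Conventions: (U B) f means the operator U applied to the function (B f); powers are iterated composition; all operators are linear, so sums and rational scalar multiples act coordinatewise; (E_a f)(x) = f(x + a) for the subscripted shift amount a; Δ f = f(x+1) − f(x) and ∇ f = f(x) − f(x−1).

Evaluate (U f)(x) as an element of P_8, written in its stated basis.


Δ f = 18x^7 + 63x^6 + 126x^5 + (315/2)x^4 + 126x^3 + 87x^2 + 42x + 45/4
E_{-2} f = (9/4)x^8 - 36x^7 + 252x^6 - 1008x^5 + 2520x^4 - 4024x^3 + 3984x^2 - 2207x + 510
∇ f = 18x^7 - 63x^6 + 126x^5 - (315/2)x^4 + 126x^3 - 39x^2 - 6x + 27/4
(Δ + E_{-2} + ∇) f = (9/4)x^8 + 252x^6 - 756x^5 + 2520x^4 - 3772x^3 + 4032x^2 - 2171x + 528

the result is g(x) = (9/4)x^8 + 252x^6 - 756x^5 + 2520x^4 - 3772x^3 + 4032x^2 - 2171x + 528


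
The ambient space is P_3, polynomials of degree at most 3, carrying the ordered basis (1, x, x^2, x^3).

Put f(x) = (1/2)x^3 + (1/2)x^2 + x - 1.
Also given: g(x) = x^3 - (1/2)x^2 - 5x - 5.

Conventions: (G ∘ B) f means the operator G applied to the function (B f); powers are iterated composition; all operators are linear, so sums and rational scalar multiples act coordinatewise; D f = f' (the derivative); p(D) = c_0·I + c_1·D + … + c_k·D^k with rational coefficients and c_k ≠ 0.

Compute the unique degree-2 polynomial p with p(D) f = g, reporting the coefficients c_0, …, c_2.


D^0 f = (1/2)x^3 + (1/2)x^2 + x - 1
D^1 f = (3/2)x^2 + x + 1
D^2 f = 3x + 1
matching coefficients of g against c_0 f + c_1 Df + … from the top degree down determines the c_i
solution: c_0 = 2, c_1 = -1, c_2 = -2

p(D) = 2·I − D − 2·D^2, i.e. c_0 = 2, c_1 = -1, c_2 = -2


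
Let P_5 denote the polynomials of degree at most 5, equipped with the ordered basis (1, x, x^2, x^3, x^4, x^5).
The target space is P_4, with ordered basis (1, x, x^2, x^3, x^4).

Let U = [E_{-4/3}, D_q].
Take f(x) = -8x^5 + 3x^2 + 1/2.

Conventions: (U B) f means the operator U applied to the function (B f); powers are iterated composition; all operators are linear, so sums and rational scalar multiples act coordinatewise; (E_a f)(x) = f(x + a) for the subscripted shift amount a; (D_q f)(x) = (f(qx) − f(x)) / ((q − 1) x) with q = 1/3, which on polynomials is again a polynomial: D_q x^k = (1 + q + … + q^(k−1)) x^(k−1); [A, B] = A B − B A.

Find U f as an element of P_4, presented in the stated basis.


g(x) = -(3712/243)x^3 + (18944/243)x^2 - (305152/2187)x + 599128/6561

D_q f = -(968/81)x^4 + 4x
E_{-4/3} D_q f = -(968/81)x^4 + (15488/243)x^3 - (30976/243)x^2 + (256556/2187)x - 282800/6561
E_{-4/3} f = -8x^5 + (160/3)x^4 - (1280/9)x^3 + (5201/27)x^2 - (10888/81)x + 19219/486
D_q E_{-4/3} f = -(968/81)x^4 + (6400/81)x^3 - (16640/81)x^2 + (20804/81)x - 10888/81
[E_{-4/3}, D_q] f = -(3712/243)x^3 + (18944/243)x^2 - (305152/2187)x + 599128/6561


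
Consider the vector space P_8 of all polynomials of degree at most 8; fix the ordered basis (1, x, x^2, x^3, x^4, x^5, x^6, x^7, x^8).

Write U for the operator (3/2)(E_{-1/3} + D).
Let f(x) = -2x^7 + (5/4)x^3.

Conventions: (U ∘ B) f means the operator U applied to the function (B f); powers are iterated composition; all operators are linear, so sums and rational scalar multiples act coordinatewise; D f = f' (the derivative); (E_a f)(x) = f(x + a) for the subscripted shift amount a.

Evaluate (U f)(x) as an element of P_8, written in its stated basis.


E_{-1/3} f = -2x^7 + (14/3)x^6 - (14/3)x^5 + (70/27)x^4 + (125/324)x^3 - (349/324)x^2 + (1159/2916)x - 397/8748
D f = -14x^6 + (15/4)x^2
(E_{-1/3} + D) f = -2x^7 - (28/3)x^6 - (14/3)x^5 + (70/27)x^4 + (125/324)x^3 + (433/162)x^2 + (1159/2916)x - 397/8748
((3/2)(E_{-1/3} + D)) f = -3x^7 - 14x^6 - 7x^5 + (35/9)x^4 + (125/216)x^3 + (433/108)x^2 + (1159/1944)x - 397/5832

the image equals g(x) = -3x^7 - 14x^6 - 7x^5 + (35/9)x^4 + (125/216)x^3 + (433/108)x^2 + (1159/1944)x - 397/5832


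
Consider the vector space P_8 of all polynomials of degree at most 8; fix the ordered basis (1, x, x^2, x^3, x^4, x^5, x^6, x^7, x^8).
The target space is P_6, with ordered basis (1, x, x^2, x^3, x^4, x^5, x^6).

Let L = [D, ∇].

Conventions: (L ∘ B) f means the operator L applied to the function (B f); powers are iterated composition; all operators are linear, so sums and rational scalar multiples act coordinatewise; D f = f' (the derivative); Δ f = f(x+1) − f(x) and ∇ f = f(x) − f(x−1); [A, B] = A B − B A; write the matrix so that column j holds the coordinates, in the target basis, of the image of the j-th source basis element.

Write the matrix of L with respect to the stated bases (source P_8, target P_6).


the matrix is [[0, 0, 0, 0, 0, 0, 0, 0, 0]; [0, 0, 0, 0, 0, 0, 0, 0, 0]; [0, 0, 0, 0, 0, 0, 0, 0, 0]; [0, 0, 0, 0, 0, 0, 0, 0, 0]; [0, 0, 0, 0, 0, 0, 0, 0, 0]; [0, 0, 0, 0, 0, 0, 0, 0, 0]; [0, 0, 0, 0, 0, 0, 0, 0, 0]] (rows listed top to bottom)

image of 1: 0
image of x: 0
image of x^2: 0
image of x^3: 0
image of x^4: 0
image of x^5: 0
image of x^6: 0
image of x^7: 0
image of x^8: 0
each image's coordinates form column j of the matrix


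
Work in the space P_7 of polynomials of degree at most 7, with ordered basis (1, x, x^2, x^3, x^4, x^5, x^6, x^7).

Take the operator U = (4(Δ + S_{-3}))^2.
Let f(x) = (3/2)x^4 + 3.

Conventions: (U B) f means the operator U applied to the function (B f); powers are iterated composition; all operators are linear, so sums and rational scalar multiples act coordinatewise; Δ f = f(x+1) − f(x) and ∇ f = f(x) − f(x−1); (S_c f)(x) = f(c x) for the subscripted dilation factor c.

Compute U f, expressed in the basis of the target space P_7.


g(x) = 157464x^4 + 5184x^3 + 13248x^2 + 8064x + 2352

Δ f = 6x^3 + 9x^2 + 6x + 3/2
S_{-3} f = (243/2)x^4 + 3
(Δ + S_{-3}) f = (243/2)x^4 + 6x^3 + 9x^2 + 6x + 9/2
(4(Δ + S_{-3})) f = 486x^4 + 24x^3 + 36x^2 + 24x + 18
Δ (4(Δ + S_{-3})) f = 1944x^3 + 2988x^2 + 2088x + 570
S_{-3} (4(Δ + S_{-3})) f = 39366x^4 - 648x^3 + 324x^2 - 72x + 18
(Δ + S_{-3}) (4(Δ + S_{-3})) f = 39366x^4 + 1296x^3 + 3312x^2 + 2016x + 588
(4(Δ + S_{-3})) (4(Δ + S_{-3})) f = 157464x^4 + 5184x^3 + 13248x^2 + 8064x + 2352


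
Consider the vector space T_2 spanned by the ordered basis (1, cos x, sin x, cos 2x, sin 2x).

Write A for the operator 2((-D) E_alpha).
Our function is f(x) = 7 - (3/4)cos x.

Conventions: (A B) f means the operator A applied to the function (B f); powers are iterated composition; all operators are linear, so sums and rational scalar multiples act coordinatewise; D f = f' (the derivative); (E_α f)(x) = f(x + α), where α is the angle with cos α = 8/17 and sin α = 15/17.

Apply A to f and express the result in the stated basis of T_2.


E_alpha f = 7 - (6/17)cos x + (45/68)sin x
D E_alpha f = (45/68)cos x + (6/17)sin x
(-D) E_alpha f = -(45/68)cos x - (6/17)sin x
(2((-D) E_alpha)) f = -(45/34)cos x - (12/17)sin x

the image equals g(x) = -(45/34)cos x - (12/17)sin x


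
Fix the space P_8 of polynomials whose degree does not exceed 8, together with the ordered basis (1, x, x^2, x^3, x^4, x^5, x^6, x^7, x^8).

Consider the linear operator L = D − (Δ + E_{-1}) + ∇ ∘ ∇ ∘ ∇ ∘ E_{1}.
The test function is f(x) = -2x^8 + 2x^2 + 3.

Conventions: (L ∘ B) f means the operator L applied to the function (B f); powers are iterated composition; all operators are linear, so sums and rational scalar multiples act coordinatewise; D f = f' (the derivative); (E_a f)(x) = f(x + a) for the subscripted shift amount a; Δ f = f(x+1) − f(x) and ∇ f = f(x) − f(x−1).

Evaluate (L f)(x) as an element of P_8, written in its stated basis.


D f = -16x^7 + 4x
Δ f = -16x^7 - 56x^6 - 112x^5 - 140x^4 - 112x^3 - 56x^2 - 12x
E_{-1} f = -2x^8 + 16x^7 - 56x^6 + 112x^5 - 140x^4 + 112x^3 - 54x^2 + 12x + 3
(Δ + E_{-1}) f = -2x^8 - 112x^6 - 280x^4 - 110x^2 + 3
(-(Δ + E_{-1})) f = 2x^8 + 112x^6 + 280x^4 + 110x^2 - 3
E_{1} f = -2x^8 - 16x^7 - 56x^6 - 112x^5 - 140x^4 - 112x^3 - 54x^2 - 12x + 3
∇ E_{1} f = -16x^7 - 56x^6 - 112x^5 - 140x^4 - 112x^3 - 56x^2 - 12x
∇ (∇ ∘ E_{1}) f = -112x^6 - 280x^4 - 112x^2
∇ ∇ (∇ ∘ E_{1}) f = -672x^5 + 1680x^4 - 3360x^3 + 3360x^2 - 2016x + 504
(D − (Δ + E_{-1}) + ∇ ∘ ∇ ∘ ∇ ∘ E_{1}) f = 2x^8 - 16x^7 + 112x^6 - 672x^5 + 1960x^4 - 3360x^3 + 3470x^2 - 2012x + 501

the result is g(x) = 2x^8 - 16x^7 + 112x^6 - 672x^5 + 1960x^4 - 3360x^3 + 3470x^2 - 2012x + 501


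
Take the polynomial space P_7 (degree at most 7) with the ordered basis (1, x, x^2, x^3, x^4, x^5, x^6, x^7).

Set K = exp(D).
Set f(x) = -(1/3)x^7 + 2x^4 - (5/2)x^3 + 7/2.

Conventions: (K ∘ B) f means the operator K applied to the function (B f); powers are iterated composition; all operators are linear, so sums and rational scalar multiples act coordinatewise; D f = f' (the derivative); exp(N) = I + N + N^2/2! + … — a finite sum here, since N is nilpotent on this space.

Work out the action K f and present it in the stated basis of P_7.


the result is g(x) = -(1/3)x^7 - (7/3)x^6 - 7x^5 - (29/3)x^4 - (37/6)x^3 - (5/2)x^2 - (11/6)x + 8/3

order-1 term: -(7/3)x^6 + 8x^3 - (15/2)x^2
order-2 term: -7x^5 + 12x^2 - (15/2)x
order-3 term: -(35/3)x^4 + 8x - 5/2
order-4 term: -(35/3)x^3 + 2
order-5 term: -7x^2
order-6 term: -(7/3)x
order-7 term: -1/3
the series for exp(D) f terminates at order 7
exp(D) f = -(1/3)x^7 - (7/3)x^6 - 7x^5 - (29/3)x^4 - (37/6)x^3 - (5/2)x^2 - (11/6)x + 8/3


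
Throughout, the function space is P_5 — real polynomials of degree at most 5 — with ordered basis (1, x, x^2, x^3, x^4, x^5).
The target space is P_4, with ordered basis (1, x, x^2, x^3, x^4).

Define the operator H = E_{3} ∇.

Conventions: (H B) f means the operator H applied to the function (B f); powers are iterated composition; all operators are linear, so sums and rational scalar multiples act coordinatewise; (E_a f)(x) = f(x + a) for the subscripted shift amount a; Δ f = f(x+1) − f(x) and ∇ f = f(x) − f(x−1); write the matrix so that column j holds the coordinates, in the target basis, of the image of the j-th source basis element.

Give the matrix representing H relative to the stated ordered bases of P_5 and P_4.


the matrix is [[0, 1, 5, 19, 65, 211]; [0, 0, 2, 15, 76, 325]; [0, 0, 0, 3, 30, 190]; [0, 0, 0, 0, 4, 50]; [0, 0, 0, 0, 0, 5]] (rows listed top to bottom)

image of 1: 0
image of x: 1
image of x^2: 2x + 5
image of x^3: 3x^2 + 15x + 19
image of x^4: 4x^3 + 30x^2 + 76x + 65
image of x^5: 5x^4 + 50x^3 + 190x^2 + 325x + 211
each image's coordinates form column j of the matrix


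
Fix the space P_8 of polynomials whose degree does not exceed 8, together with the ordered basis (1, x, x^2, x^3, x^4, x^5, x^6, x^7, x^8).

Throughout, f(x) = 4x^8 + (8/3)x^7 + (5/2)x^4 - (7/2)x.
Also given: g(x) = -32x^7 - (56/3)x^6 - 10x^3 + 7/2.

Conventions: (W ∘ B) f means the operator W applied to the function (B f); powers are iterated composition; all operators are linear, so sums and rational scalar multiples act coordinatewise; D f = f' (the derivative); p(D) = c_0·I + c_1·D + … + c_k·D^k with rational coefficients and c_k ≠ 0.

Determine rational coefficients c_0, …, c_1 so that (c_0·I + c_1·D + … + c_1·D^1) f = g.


D^0 f = 4x^8 + (8/3)x^7 + (5/2)x^4 - (7/2)x
D^1 f = 32x^7 + (56/3)x^6 + 10x^3 - 7/2
matching coefficients of g against c_0 f + c_1 Df + … from the top degree down determines the c_i
solution: c_0 = 0, c_1 = -1

c_0 = 0, c_1 = -1


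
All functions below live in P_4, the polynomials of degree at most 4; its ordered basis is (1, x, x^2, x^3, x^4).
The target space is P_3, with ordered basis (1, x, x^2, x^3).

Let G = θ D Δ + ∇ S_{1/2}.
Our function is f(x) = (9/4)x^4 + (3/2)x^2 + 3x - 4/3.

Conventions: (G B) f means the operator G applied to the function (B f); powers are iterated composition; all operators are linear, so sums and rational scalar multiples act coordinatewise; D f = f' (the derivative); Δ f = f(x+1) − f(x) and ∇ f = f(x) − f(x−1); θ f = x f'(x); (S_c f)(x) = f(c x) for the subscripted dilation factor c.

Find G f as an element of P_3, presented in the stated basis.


Δ f = 9x^3 + (27/2)x^2 + 12x + 27/4
D Δ f = 27x^2 + 27x + 12
θ D Δ f = 54x^2 + 27x
S_{1/2} f = (9/64)x^4 + (3/8)x^2 + (3/2)x - 4/3
∇ S_{1/2} f = (9/16)x^3 - (27/32)x^2 + (21/16)x + 63/64
(θ D Δ + ∇ S_{1/2}) f = (9/16)x^3 + (1701/32)x^2 + (453/16)x + 63/64

the image equals g(x) = (9/16)x^3 + (1701/32)x^2 + (453/16)x + 63/64


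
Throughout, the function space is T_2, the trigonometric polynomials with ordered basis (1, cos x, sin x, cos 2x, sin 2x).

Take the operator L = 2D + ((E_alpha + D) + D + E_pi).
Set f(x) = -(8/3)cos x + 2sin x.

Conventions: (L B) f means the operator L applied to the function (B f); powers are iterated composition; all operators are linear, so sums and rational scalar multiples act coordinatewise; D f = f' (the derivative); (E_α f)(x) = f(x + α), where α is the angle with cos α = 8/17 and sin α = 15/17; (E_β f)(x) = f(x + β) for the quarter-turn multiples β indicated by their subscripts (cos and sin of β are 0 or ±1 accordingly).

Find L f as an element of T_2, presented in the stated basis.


g(x) = (190/17)cos x + (610/51)sin x

D f = 2cos x + (8/3)sin x
(2D) f = 4cos x + (16/3)sin x
E_alpha f = (26/51)cos x + (56/17)sin x
D f = 2cos x + (8/3)sin x
(E_alpha + D) f = (128/51)cos x + (304/51)sin x
D f = 2cos x + (8/3)sin x
E_pi f = (8/3)cos x - 2sin x
((E_alpha + D) + D + E_pi) f = (122/17)cos x + (338/51)sin x
(2D + ((E_alpha + D) + D + E_pi)) f = (190/17)cos x + (610/51)sin x


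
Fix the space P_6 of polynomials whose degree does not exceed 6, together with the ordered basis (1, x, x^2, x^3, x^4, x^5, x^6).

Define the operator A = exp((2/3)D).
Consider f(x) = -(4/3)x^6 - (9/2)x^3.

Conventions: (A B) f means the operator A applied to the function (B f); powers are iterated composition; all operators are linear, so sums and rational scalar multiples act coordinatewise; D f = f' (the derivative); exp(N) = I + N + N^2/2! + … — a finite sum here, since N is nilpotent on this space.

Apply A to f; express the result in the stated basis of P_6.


order-1 term: -(16/3)x^5 - 9x^2
order-2 term: -(80/9)x^4 - 6x
order-3 term: -(640/81)x^3 - 4/3
order-4 term: -(320/81)x^2
order-5 term: -(256/243)x
order-6 term: -256/2187
the series for exp((2/3)D) f terminates at order 6
exp((2/3)D) f = -(4/3)x^6 - (16/3)x^5 - (80/9)x^4 - (2009/162)x^3 - (1049/81)x^2 - (1714/243)x - 3172/2187

g(x) = -(4/3)x^6 - (16/3)x^5 - (80/9)x^4 - (2009/162)x^3 - (1049/81)x^2 - (1714/243)x - 3172/2187


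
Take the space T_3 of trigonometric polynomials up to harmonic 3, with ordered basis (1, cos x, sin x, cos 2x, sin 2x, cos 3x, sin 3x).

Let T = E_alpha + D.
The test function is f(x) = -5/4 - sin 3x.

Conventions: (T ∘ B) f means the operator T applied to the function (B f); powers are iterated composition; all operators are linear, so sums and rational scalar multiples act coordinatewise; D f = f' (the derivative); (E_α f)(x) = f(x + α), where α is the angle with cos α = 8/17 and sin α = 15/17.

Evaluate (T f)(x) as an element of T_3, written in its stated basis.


E_alpha f = -5/4 + (495/4913)cos 3x + (4888/4913)sin 3x
D f = -3cos 3x
(E_alpha + D) f = -5/4 - (14244/4913)cos 3x + (4888/4913)sin 3x

the result is g(x) = -5/4 - (14244/4913)cos 3x + (4888/4913)sin 3x


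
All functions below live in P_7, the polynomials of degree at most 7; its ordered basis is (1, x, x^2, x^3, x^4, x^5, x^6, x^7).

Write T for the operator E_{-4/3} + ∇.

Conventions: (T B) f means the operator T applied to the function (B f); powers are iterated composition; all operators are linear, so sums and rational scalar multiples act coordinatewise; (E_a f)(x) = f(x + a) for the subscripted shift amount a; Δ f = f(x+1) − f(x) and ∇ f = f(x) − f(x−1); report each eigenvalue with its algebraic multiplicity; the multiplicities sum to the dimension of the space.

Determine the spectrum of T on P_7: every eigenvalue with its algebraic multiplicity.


image of 1: 1
image of x: x - 1/3
image of x^2: x^2 - (2/3)x + 7/9
image of x^3: x^3 - x^2 + (7/3)x - 37/27
image of x^4: x^4 - (4/3)x^3 + (14/3)x^2 - (148/27)x + 175/81
image of x^5: x^5 - (5/3)x^4 + (70/9)x^3 - (370/27)x^2 + (875/81)x - 781/243
image of x^6: x^6 - 2x^5 + (35/3)x^4 - (740/27)x^3 + (875/27)x^2 - (1562/81)x + 3367/729
image of x^7: x^7 - (7/3)x^6 + (49/3)x^5 - (1295/27)x^4 + (6125/81)x^3 - (5467/81)x^2 + (23569/729)x - 14197/2187
the matrix is upper triangular; its diagonal is (1, 1, 1, 1, 1, 1, 1, 1)
for a triangular matrix the eigenvalues are the diagonal entries, with algebraic multiplicity their repetition count

λ = 1 (multiplicity 8)
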